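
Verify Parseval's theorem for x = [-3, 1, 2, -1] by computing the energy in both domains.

Time domain:
Σ|x[n]|² = |-3|² + |1|² + |2|² + |-1|² = 15.0000

Frequency domain:
(1/4)Σ|X[k]|² = (1/4)(|-1|² + |-5-2i|² + |-1|² + |-5+2i|²) = (1/4)·60.0000 = 15.0000

Both sides agree, confirming Parseval's theorem.

Σ|x[n]|² = (1/N)Σ|X[k]|² = 15.0000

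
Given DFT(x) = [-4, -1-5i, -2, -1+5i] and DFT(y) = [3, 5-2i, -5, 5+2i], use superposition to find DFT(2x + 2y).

By linearity: DFT(2x + 2y) = 2·DFT(x) + 2·DFT(y)
= 2·[-4, -1-5i, -2, -1+5i] + 2·[3, 5-2i, -5, 5+2i]

Computing element-wise:
Z[0] = 2·(-4) + 2·(3) = -2
Z[1] = 2·(-1-5i) + 2·(5-2i) = 8-14i
Z[2] = 2·(-2) + 2·(-5) = -14
Z[3] = 2·(-1+5i) + 2·(5+2i) = 8+14i

DFT(2x + 2y) = 2·X + 2·Y = [-2, 8-14i, -14, 8+14i]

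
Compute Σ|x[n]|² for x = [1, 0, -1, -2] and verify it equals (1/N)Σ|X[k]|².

Time domain:
Σ|x[n]|² = |1|² + |0|² + |-1|² + |-2|² = 6.0000

Frequency domain:
(1/4)Σ|X[k]|² = (1/4)(|-2|² + |2-2i|² + |2|² + |2+2i|²) = (1/4)·24.0000 = 6.0000

Both sides agree, confirming Parseval's theorem.

Σ|x[n]|² = (1/N)Σ|X[k]|² = 6.0000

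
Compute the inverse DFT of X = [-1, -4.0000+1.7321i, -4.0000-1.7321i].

x[n] = (1/3) Σ(k=0 to 2) X[k] · e^(2πikn/3)

Computing each x[n]:
x[0] = -3
x[1] = 0
x[2] = 2

x = [-3, 0, 2]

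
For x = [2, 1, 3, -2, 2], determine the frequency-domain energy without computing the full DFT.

Parseval: Σ|x[n]|² = (1/N)Σ|X[k]|², so Σ|X[k]|² = N·Σ|x[n]|² = 5·22.0000

Σ|X[k]|² = N·Σ|x[n]|² = 5·22.0000 = 110.0000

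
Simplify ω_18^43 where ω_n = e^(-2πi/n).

Since ω_18^18 = 1, powers reduce modulo 18.
43 mod 18 = 7
So ω_18^43 = ω_18^7 = e^(-2πi·7/18)

ω_18^43 = ω_18^7 = -0.7660-0.6428i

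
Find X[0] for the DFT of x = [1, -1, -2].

X[0] = Σ(n=0 to 2) x[n] · ω_3^0 = Σ x[n]
= (1) + (-1) + (-2)

X[0] = -2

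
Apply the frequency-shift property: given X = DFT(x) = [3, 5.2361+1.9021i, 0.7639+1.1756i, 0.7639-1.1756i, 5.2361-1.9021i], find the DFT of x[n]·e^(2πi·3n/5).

Modulation property: DFT(ω_5^(-3n)·x[n]) = X[(k-3) mod 5], so circularly shift X by 3 positions.

X[k-3] = [0.7639+1.1756i, 0.7639-1.1756i, 5.2361-1.9021i, 3, 5.2361+1.9021i]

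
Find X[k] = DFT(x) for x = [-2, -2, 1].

X[k] = Σ(n=0 to 2) x[n] · ω_3^(nk)
where ω_3 = e^(-2πi/3)

Computing each X[k]:
X[0] = -3
X[1] = -1.5000+2.5981i
X[2] = -1.5000-2.5981i

X = [-3, -1.5000+2.5981i, -1.5000-2.5981i]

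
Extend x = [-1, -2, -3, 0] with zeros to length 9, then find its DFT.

Original 4-point DFT: [-6, 2+2i, -2, 2-2i]
Zero-padded 9-point DFT provides frequency interpolation.

DFT_9([x, 0, ...]) = [-6, -3.0530+4.2400i, 1.4718+2.9957i, 1.5000-0.8660i, -1.4187-1.2443i, -1.4187+1.2443i, 1.5000+0.8660i, 1.4718-2.9957i, -3.0530-4.2400i]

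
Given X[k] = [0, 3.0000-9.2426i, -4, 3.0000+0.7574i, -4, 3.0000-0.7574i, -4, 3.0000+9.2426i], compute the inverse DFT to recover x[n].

x[n] = (1/8) Σ(k=0 to 7) X[k] · e^(2πikn/8)

Computing each x[n]:
x[0] = 0
x[1] = 2
x[2] = 3
x[3] = 2
x[4] = -3
x[5] = -1
x[6] = -2
x[7] = -1

x = [0, 2, 3, 2, -3, -1, -2, -1]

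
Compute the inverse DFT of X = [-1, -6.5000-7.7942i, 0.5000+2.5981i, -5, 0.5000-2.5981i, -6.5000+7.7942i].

x[n] = (1/6) Σ(k=0 to 5) X[k] · e^(2πikn/6)

Computing each x[n]:
x[0] = -3
x[1] = 1
x[2] = 3
x[3] = 3
x[4] = -3
x[5] = -2

x = [-3, 1, 3, 3, -3, -2]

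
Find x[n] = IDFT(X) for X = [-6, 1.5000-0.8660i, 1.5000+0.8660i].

x[n] = (1/3) Σ(k=0 to 2) X[k] · e^(2πikn/3)

Computing each x[n]:
x[0] = -1
x[1] = -2
x[2] = -3

x = [-1, -2, -3]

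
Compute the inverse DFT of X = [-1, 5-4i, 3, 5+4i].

x[n] = (1/4) Σ(k=0 to 3) X[k] · e^(2πikn/4)

Computing each x[n]:
x[0] = 3
x[1] = 1
x[2] = -2
x[3] = -3

x = [3, 1, -2, -3]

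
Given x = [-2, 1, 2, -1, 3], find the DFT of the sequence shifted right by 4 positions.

Time shift by 4: X_shifted[k] = ω_5^(4k) · X[k]
Shifted x = [1, 2, -1, 3, -2]

DFT(x[n-4]) = [3, -0.6180-1.4531i, 1.6180-6.1554i, 1.6180+6.1554i, -0.6180+1.4531i]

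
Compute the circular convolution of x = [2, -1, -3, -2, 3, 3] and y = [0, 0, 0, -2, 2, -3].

(x ⊛ y)[n] = Σ(m=0 to 5) x[m] · y[(n-m) mod 6]

Computing each output sample:
(x ⊛ y)[0] = 1
(x ⊛ y)[1] = -1
(x ⊛ y)[2] = 6
(x ⊛ y)[3] = -7
(x ⊛ y)[4] = -3
(x ⊛ y)[5] = -2

x ⊛ y = [1, -1, 6, -7, -3, -2]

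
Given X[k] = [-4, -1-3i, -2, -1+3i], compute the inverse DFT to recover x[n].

x[n] = (1/4) Σ(k=0 to 3) X[k] · e^(2πikn/4)

Computing each x[n]:
x[0] = -2
x[1] = 1
x[2] = -1
x[3] = -2

x = [-2, 1, -1, -2]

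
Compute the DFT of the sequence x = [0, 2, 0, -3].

X[k] = Σ(n=0 to 3) x[n] · ω_4^(nk)
where ω_4 = e^(-2πi/4)

Computing each X[k]:
X[0] = -1
X[1] = -5i
X[2] = 1
X[3] = 5i

X = [-1, -5i, 1, 5i]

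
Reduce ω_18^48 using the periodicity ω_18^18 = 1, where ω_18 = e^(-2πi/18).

Since ω_18^18 = 1, powers reduce modulo 18.
48 mod 18 = 12
So ω_18^48 = ω_18^12 = e^(-2πi·12/18)

ω_18^48 = ω_18^12 = -0.5000+0.8660i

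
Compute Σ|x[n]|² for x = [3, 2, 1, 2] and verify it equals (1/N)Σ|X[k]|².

Time domain:
Σ|x[n]|² = |3|² + |2|² + |1|² + |2|² = 18.0000

Frequency domain:
(1/4)Σ|X[k]|² = (1/4)(|8|² + |2|² + |0|² + |2|²) = (1/4)·72.0000 = 18.0000

Both sides agree, confirming Parseval's theorem.

Σ|x[n]|² = (1/N)Σ|X[k]|² = 18.0000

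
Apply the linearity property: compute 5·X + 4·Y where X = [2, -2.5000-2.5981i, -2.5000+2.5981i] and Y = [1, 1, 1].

By linearity: DFT(5x + 4y) = 5·DFT(x) + 4·DFT(y)
= 5·[2, -2.5000-2.5981i, -2.5000+2.5981i] + 4·[1, 1, 1]

Computing element-wise:
Z[0] = 5·(2) + 4·(1) = 14
Z[1] = 5·(-2.5000-2.5981i) + 4·(1) = -8.5000-12.9905i
Z[2] = 5·(-2.5000+2.5981i) + 4·(1) = -8.5000+12.9905i

DFT(5x + 4y) = 5·X + 4·Y = [14, -8.5000-12.9905i, -8.5000+12.9905i]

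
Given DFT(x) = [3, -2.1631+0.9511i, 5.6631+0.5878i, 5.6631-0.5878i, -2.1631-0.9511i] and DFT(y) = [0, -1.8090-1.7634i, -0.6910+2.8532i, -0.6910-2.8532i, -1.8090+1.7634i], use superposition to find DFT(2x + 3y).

By linearity: DFT(2x + 3y) = 2·DFT(x) + 3·DFT(y)
= 2·[3, -2.1631+0.9511i, 5.6631+0.5878i, 5.6631-0.5878i, -2.1631-0.9511i] + 3·[0, -1.8090-1.7634i, -0.6910+2.8532i, -0.6910-2.8532i, -1.8090+1.7634i]

Computing element-wise:
Z[0] = 2·(3) + 3·(0) = 6
Z[1] = 2·(-2.1631+0.9511i) + 3·(-1.8090-1.7634i) = -9.7532-3.3880i
Z[2] = 2·(5.6631+0.5878i) + 3·(-0.6910+2.8532i) = 9.2532+9.7352i
Z[3] = 2·(5.6631-0.5878i) + 3·(-0.6910-2.8532i) = 9.2532-9.7352i
Z[4] = 2·(-2.1631-0.9511i) + 3·(-1.8090+1.7634i) = -9.7532+3.3880i

DFT(2x + 3y) = 2·X + 3·Y = [6, -9.7532-3.3880i, 9.2532+9.7352i, 9.2532-9.7352i, -9.7532+3.3880i]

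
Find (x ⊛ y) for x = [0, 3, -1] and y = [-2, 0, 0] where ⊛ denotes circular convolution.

(x ⊛ y)[n] = Σ(m=0 to 2) x[m] · y[(n-m) mod 3]

Computing each output sample:
(x ⊛ y)[0] = 0
(x ⊛ y)[1] = -6
(x ⊛ y)[2] = 2

x ⊛ y = [0, -6, 2]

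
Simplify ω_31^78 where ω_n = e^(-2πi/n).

Since ω_31^31 = 1, powers reduce modulo 31.
78 mod 31 = 16
So ω_31^78 = ω_31^16 = e^(-2πi·16/31)

ω_31^78 = ω_31^16 = -0.9949+0.1012i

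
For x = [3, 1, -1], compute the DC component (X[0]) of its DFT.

X[0] = Σ(n=0 to 2) x[n] · ω_3^0 = Σ x[n]
= (3) + (1) + (-1)

X[0] = 3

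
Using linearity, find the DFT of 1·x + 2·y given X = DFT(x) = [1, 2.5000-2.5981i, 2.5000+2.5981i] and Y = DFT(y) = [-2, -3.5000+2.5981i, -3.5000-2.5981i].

By linearity: DFT(1x + 2y) = 1·DFT(x) + 2·DFT(y)
= 1·[1, 2.5000-2.5981i, 2.5000+2.5981i] + 2·[-2, -3.5000+2.5981i, -3.5000-2.5981i]

Computing element-wise:
Z[0] = 1·(1) + 2·(-2) = -3
Z[1] = 1·(2.5000-2.5981i) + 2·(-3.5000+2.5981i) = -4.5000+2.5981i
Z[2] = 1·(2.5000+2.5981i) + 2·(-3.5000-2.5981i) = -4.5000-2.5981i

DFT(1x + 2y) = 1·X + 2·Y = [-3, -4.5000+2.5981i, -4.5000-2.5981i]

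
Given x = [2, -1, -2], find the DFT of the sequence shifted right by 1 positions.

Time shift by 1: X_shifted[k] = ω_3^(1k) · X[k]
Shifted x = [-2, 2, -1]

DFT(x[n-1]) = [-1, -2.5000-2.5981i, -2.5000+2.5981i]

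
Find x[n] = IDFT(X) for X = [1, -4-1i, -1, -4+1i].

x[n] = (1/4) Σ(k=0 to 3) X[k] · e^(2πikn/4)

Computing each x[n]:
x[0] = -2
x[1] = 1
x[2] = 2
x[3] = 0

x = [-2, 1, 2, 0]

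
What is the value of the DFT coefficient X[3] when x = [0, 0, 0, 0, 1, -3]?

X[3] = Σ(n=0 to 5) x[n] · ω_6^(3n) where ω_6 = e^(-2πi/6)
= (0)·ω_6^0 + (0)·ω_6^3 + (0)·ω_6^6 + (0)·ω_6^9 + (1)·ω_6^12 + (-3)·ω_6^15

X[3] = 4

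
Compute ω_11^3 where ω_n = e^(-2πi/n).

ω_11^3 = e^(-2πi·3/11)
= cos(-2π·3/11) + i·sin(-2π·3/11)
= cos(-6π/11) + i·sin(-6π/11)

ω_11^3 = cos(-6π/11) + i·sin(-6π/11) = -0.1423-0.9898i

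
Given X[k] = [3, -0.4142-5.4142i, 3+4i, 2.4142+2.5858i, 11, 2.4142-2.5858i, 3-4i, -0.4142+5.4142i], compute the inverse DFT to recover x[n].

x[n] = (1/8) Σ(k=0 to 7) X[k] · e^(2πikn/8)

Computing each x[n]:
x[0] = 3
x[1] = -2
x[2] = 3
x[3] = 1
x[4] = 2
x[5] = -2
x[6] = -1
x[7] = -1

x = [3, -2, 3, 1, 2, -2, -1, -1]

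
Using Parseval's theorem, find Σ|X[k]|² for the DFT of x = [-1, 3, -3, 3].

Parseval: Σ|x[n]|² = (1/N)Σ|X[k]|², so Σ|X[k]|² = N·Σ|x[n]|² = 4·28.0000

Σ|X[k]|² = N·Σ|x[n]|² = 4·28.0000 = 112.0000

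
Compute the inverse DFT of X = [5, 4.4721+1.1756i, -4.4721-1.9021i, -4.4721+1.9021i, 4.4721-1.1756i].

x[n] = (1/5) Σ(k=0 to 4) X[k] · e^(2πikn/5)

Computing each x[n]:
x[0] = 1
x[1] = 3
x[2] = -2
x[3] = 0
x[4] = 3

x = [1, 3, -2, 0, 3]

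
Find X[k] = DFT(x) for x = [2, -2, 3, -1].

X[k] = Σ(n=0 to 3) x[n] · ω_4^(nk)
where ω_4 = e^(-2πi/4)

Computing each X[k]:
X[0] = 2
X[1] = -1+1i
X[2] = 8
X[3] = -1-1i

X = [2, -1+1i, 8, -1-1i]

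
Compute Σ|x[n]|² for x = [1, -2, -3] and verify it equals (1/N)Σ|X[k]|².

Time domain:
Σ|x[n]|² = |1|² + |-2|² + |-3|² = 14.0000

Frequency domain:
(1/3)Σ|X[k]|² = (1/3)(|-4|² + |3.5000-0.8660i|² + |3.5000+0.8660i|²) = (1/3)·42.0000 = 14.0000

Both sides agree, confirming Parseval's theorem.

Σ|x[n]|² = (1/N)Σ|X[k]|² = 14.0000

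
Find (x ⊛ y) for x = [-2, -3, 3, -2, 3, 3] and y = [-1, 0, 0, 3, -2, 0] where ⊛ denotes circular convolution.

(x ⊛ y)[n] = Σ(m=0 to 5) x[m] · y[(n-m) mod 6]

Computing each output sample:
(x ⊛ y)[0] = -10
(x ⊛ y)[1] = 16
(x ⊛ y)[2] = 0
(x ⊛ y)[3] = -10
(x ⊛ y)[4] = -8
(x ⊛ y)[5] = 12

x ⊛ y = [-10, 16, 0, -10, -8, 12]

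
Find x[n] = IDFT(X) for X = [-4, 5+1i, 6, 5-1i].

x[n] = (1/4) Σ(k=0 to 3) X[k] · e^(2πikn/4)

Computing each x[n]:
x[0] = 3
x[1] = -3
x[2] = -2
x[3] = -2

x = [3, -3, -2, -2]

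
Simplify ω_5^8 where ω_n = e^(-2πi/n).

Since ω_5^5 = 1, powers reduce modulo 5.
8 mod 5 = 3
So ω_5^8 = ω_5^3 = e^(-2πi·3/5)

ω_5^8 = ω_5^3 = -0.8090+0.5878i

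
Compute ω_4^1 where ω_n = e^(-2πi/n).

ω_4^1 = e^(-2πi·1/4)
= cos(-2π·1/4) + i·sin(-2π·1/4)
= cos(-2π/4) + i·sin(-2π/4)

ω_4^1 = cos(-2π/4) + i·sin(-2π/4) = -1i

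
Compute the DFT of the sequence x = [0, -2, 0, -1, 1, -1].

X[k] = Σ(n=0 to 5) x[n] · ω_6^(nk)
where ω_6 = e^(-2πi/6)

Computing each X[k]:
X[0] = -3
X[1] = -1.0000+1.7321i
X[2] = 0
X[3] = 5
X[4] = 0
X[5] = -1.0000-1.7321i

X = [-3, -1.0000+1.7321i, 0, 5, 0, -1.0000-1.7321i]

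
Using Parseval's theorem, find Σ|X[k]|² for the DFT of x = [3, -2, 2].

Parseval: Σ|x[n]|² = (1/N)Σ|X[k]|², so Σ|X[k]|² = N·Σ|x[n]|² = 3·17.0000

Σ|X[k]|² = N·Σ|x[n]|² = 3·17.0000 = 51.0000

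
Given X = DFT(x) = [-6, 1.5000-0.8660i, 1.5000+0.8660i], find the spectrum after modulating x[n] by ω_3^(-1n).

Modulation property: DFT(ω_3^(-1n)·x[n]) = X[(k-1) mod 3], so circularly shift X by 1 positions.

X[k-1] = [1.5000+0.8660i, -6, 1.5000-0.8660i]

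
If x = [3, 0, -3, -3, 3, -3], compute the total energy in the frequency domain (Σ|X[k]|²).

Parseval: Σ|x[n]|² = (1/N)Σ|X[k]|², so Σ|X[k]|² = N·Σ|x[n]|² = 6·45.0000

Σ|X[k]|² = N·Σ|x[n]|² = 6·45.0000 = 270.0000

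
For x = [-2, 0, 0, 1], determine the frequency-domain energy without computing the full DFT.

Parseval: Σ|x[n]|² = (1/N)Σ|X[k]|², so Σ|X[k]|² = N·Σ|x[n]|² = 4·5.0000

Σ|X[k]|² = N·Σ|x[n]|² = 4·5.0000 = 20.0000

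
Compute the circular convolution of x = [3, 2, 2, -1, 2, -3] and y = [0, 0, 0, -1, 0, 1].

(x ⊛ y)[n] = Σ(m=0 to 5) x[m] · y[(n-m) mod 6]

Computing each output sample:
(x ⊛ y)[0] = 3
(x ⊛ y)[1] = 0
(x ⊛ y)[2] = 2
(x ⊛ y)[3] = -1
(x ⊛ y)[4] = -5
(x ⊛ y)[5] = 1

x ⊛ y = [3, 0, 2, -1, -5, 1]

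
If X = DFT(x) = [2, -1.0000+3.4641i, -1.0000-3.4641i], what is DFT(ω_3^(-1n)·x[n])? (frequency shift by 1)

Modulation property: DFT(ω_3^(-1n)·x[n]) = X[(k-1) mod 3], so circularly shift X by 1 positions.

X[k-1] = [-1.0000-3.4641i, 2, -1.0000+3.4641i]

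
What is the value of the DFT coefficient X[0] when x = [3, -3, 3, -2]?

X[0] = Σ(n=0 to 3) x[n] · ω_4^0 = Σ x[n]
= (3) + (-3) + (3) + (-2)

X[0] = 1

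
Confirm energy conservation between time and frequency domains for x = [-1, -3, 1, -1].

Time domain:
Σ|x[n]|² = |-1|² + |-3|² + |1|² + |-1|² = 12.0000

Frequency domain:
(1/4)Σ|X[k]|² = (1/4)(|-4|² + |-2+2i|² + |4|² + |-2-2i|²) = (1/4)·48.0000 = 12.0000

Both sides agree, confirming Parseval's theorem.

Σ|x[n]|² = (1/N)Σ|X[k]|² = 12.0000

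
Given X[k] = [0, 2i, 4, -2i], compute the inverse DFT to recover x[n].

x[n] = (1/4) Σ(k=0 to 3) X[k] · e^(2πikn/4)

Computing each x[n]:
x[0] = 1
x[1] = -2
x[2] = 1
x[3] = 0

x = [1, -2, 1, 0]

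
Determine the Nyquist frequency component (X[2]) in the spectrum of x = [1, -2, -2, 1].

X[2] = Σ(n=0 to 3) x[n] · ω_4^(2n) where ω_4 = e^(-2πi/4)
= (1)·ω_4^0 + (-2)·ω_4^2 + (-2)·ω_4^4 + (1)·ω_4^6

X[2] = 0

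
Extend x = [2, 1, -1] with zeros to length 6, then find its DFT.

Original 3-point DFT: [2, 2.0000-1.7321i, 2.0000+1.7321i]
Zero-padded 6-point DFT provides frequency interpolation.

DFT_6([x, 0, ...]) = [2, 3, 2.0000-1.7321i, 0, 2.0000+1.7321i, 3]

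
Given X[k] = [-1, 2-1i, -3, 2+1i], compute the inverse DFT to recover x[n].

x[n] = (1/4) Σ(k=0 to 3) X[k] · e^(2πikn/4)

Computing each x[n]:
x[0] = 0
x[1] = 1
x[2] = -2
x[3] = 0

x = [0, 1, -2, 0]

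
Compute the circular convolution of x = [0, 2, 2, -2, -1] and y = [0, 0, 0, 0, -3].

(x ⊛ y)[n] = Σ(m=0 to 4) x[m] · y[(n-m) mod 5]

Computing each output sample:
(x ⊛ y)[0] = -6
(x ⊛ y)[1] = -6
(x ⊛ y)[2] = 6
(x ⊛ y)[3] = 3
(x ⊛ y)[4] = 0

x ⊛ y = [-6, -6, 6, 3, 0]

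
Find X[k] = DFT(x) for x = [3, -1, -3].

X[k] = Σ(n=0 to 2) x[n] · ω_3^(nk)
where ω_3 = e^(-2πi/3)

Computing each X[k]:
X[0] = -1
X[1] = 5.0000-1.7321i
X[2] = 5.0000+1.7321i

X = [-1, 5.0000-1.7321i, 5.0000+1.7321i]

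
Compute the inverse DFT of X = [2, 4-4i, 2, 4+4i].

x[n] = (1/4) Σ(k=0 to 3) X[k] · e^(2πikn/4)

Computing each x[n]:
x[0] = 3
x[1] = 2
x[2] = -1
x[3] = -2

x = [3, 2, -1, -2]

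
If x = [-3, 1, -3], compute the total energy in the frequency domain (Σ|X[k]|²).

Parseval: Σ|x[n]|² = (1/N)Σ|X[k]|², so Σ|X[k]|² = N·Σ|x[n]|² = 3·19.0000

Σ|X[k]|² = N·Σ|x[n]|² = 3·19.0000 = 57.0000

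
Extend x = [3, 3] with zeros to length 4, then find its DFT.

Original 2-point DFT: [6, 0]
Zero-padded 4-point DFT provides frequency interpolation.

DFT_4([x, 0, ...]) = [6, 3-3i, 0, 3+3i]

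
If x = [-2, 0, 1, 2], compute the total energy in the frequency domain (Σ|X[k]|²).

Parseval: Σ|x[n]|² = (1/N)Σ|X[k]|², so Σ|X[k]|² = N·Σ|x[n]|² = 4·9.0000

Σ|X[k]|² = N·Σ|x[n]|² = 4·9.0000 = 36.0000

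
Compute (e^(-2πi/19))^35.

Since ω_19^19 = 1, powers reduce modulo 19.
35 mod 19 = 16
So ω_19^35 = ω_19^16 = e^(-2πi·16/19)

ω_19^35 = ω_19^16 = 0.5469+0.8372i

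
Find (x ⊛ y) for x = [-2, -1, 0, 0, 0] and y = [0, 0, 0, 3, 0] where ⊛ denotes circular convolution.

(x ⊛ y)[n] = Σ(m=0 to 4) x[m] · y[(n-m) mod 5]

Computing each output sample:
(x ⊛ y)[0] = 0
(x ⊛ y)[1] = 0
(x ⊛ y)[2] = 0
(x ⊛ y)[3] = -6
(x ⊛ y)[4] = -3

x ⊛ y = [0, 0, 0, -6, -3]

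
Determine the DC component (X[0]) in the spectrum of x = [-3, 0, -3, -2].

X[0] = Σ(n=0 to 3) x[n] · ω_4^0 = Σ x[n]
= (-3) + (0) + (-3) + (-2)

X[0] = -8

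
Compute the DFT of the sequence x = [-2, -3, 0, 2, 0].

X[k] = Σ(n=0 to 4) x[n] · ω_5^(nk)
where ω_5 = e^(-2πi/5)

Computing each X[k]:
X[0] = -3
X[1] = -4.5451+4.0287i
X[2] = 1.0451-0.1388i
X[3] = 1.0451+0.1388i
X[4] = -4.5451-4.0287i

X = [-3, -4.5451+4.0287i, 1.0451-0.1388i, 1.0451+0.1388i, -4.5451-4.0287i]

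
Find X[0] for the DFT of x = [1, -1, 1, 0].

X[0] = Σ(n=0 to 3) x[n] · ω_4^0 = Σ x[n]
= (1) + (-1) + (1) + (0)

X[0] = 1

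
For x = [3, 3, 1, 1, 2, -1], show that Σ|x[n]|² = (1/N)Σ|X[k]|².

Time domain:
Σ|x[n]|² = |3|² + |3|² + |1|² + |1|² + |2|² + |-1|² = 25.0000

Frequency domain:
(1/6)Σ|X[k]|² = (1/6)(|9|² + |1.5000-2.5981i|² + |1.5000-4.3301i|² + |3|² + |1.5000+4.3301i|² + |1.5000+2.5981i|²) = (1/6)·150.0000 = 25.0000

Both sides agree, confirming Parseval's theorem.

Σ|x[n]|² = (1/N)Σ|X[k]|² = 25.0000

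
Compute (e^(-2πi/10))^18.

Since ω_10^10 = 1, powers reduce modulo 10.
18 mod 10 = 8
So ω_10^18 = ω_10^8 = e^(-2πi·8/10)

ω_10^18 = ω_10^8 = 0.3090+0.9511i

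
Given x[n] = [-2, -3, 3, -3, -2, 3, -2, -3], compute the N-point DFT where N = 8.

X[k] = Σ(n=0 to 7) x[n] · ω_8^(nk)
where ω_8 = e^(-2πi/8)

Computing each X[k]:
X[0] = -9
X[1] = -4.2426-0.7574i
X[2] = -5-6i
X[3] = 4.2426+9.2426i
X[4] = 3
X[5] = 4.2426-9.2426i
X[6] = -5+6i
X[7] = -4.2426+0.7574i

X = [-9, -4.2426-0.7574i, -5-6i, 4.2426+9.2426i, 3, 4.2426-9.2426i, -5+6i, -4.2426+0.7574i]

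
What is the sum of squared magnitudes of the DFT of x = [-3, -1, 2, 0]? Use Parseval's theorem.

Parseval: Σ|x[n]|² = (1/N)Σ|X[k]|², so Σ|X[k]|² = N·Σ|x[n]|² = 4·14.0000

Σ|X[k]|² = N·Σ|x[n]|² = 4·14.0000 = 56.0000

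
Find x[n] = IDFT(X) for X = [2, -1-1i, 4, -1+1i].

x[n] = (1/4) Σ(k=0 to 3) X[k] · e^(2πikn/4)

Computing each x[n]:
x[0] = 1
x[1] = 0
x[2] = 2
x[3] = -1

x = [1, 0, 2, -1]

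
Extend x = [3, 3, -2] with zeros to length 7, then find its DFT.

Original 3-point DFT: [4, 2.5000-4.3301i, 2.5000+4.3301i]
Zero-padded 7-point DFT provides frequency interpolation.

DFT_7([x, 0, ...]) = [4, 5.3155-0.3956i, 4.1344-3.7926i, -0.9499-2.8653i, -0.9499+2.8653i, 4.1344+3.7926i, 5.3155+0.3956i]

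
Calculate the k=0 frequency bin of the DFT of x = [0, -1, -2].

X[0] = Σ(n=0 to 2) x[n] · ω_3^0 = Σ x[n]
= (0) + (-1) + (-2)

X[0] = -3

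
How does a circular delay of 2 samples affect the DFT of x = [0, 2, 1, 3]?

Time shift by 2: X_shifted[k] = ω_4^(2k) · X[k]
Shifted x = [1, 3, 0, 2]

DFT(x[n-2]) = [6, 1-1i, -4, 1+1i]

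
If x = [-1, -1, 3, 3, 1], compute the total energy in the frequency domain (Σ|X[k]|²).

Parseval: Σ|x[n]|² = (1/N)Σ|X[k]|², so Σ|X[k]|² = N·Σ|x[n]|² = 5·21.0000

Σ|X[k]|² = N·Σ|x[n]|² = 5·21.0000 = 105.0000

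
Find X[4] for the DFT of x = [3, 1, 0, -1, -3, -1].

X[4] = Σ(n=0 to 5) x[n] · ω_6^(4n) where ω_6 = e^(-2πi/6)
= (3)·ω_6^0 + (1)·ω_6^4 + (0)·ω_6^8 + (-1)·ω_6^12 + (-3)·ω_6^16 + (-1)·ω_6^20

X[4] = 3.5000-0.8660i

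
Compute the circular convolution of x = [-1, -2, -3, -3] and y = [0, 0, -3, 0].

(x ⊛ y)[n] = Σ(m=0 to 3) x[m] · y[(n-m) mod 4]

Computing each output sample:
(x ⊛ y)[0] = 9
(x ⊛ y)[1] = 9
(x ⊛ y)[2] = 3
(x ⊛ y)[3] = 6

x ⊛ y = [9, 9, 3, 6]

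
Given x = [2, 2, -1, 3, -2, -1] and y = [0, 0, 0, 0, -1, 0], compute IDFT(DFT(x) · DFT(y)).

(x ⊛ y)[n] = Σ(m=0 to 5) x[m] · y[(n-m) mod 6]

Computing each output sample:
(x ⊛ y)[0] = 1
(x ⊛ y)[1] = -3
(x ⊛ y)[2] = 2
(x ⊛ y)[3] = 1
(x ⊛ y)[4] = -2
(x ⊛ y)[5] = -2

x ⊛ y = [1, -3, 2, 1, -2, -2]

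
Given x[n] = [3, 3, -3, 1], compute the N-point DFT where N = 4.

X[k] = Σ(n=0 to 3) x[n] · ω_4^(nk)
where ω_4 = e^(-2πi/4)

Computing each X[k]:
X[0] = 4
X[1] = 6-2i
X[2] = -4
X[3] = 6+2i

X = [4, 6-2i, -4, 6+2i]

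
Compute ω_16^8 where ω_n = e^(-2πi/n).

ω_16^8 = e^(-2πi·8/16)
= cos(-2π·8/16) + i·sin(-2π·8/16)
= cos(-16π/16) + i·sin(-16π/16)

ω_16^8 = cos(-16π/16) + i·sin(-16π/16) = -1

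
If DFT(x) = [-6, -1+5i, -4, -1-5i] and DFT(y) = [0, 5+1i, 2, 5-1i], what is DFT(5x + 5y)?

By linearity: DFT(5x + 5y) = 5·DFT(x) + 5·DFT(y)
= 5·[-6, -1+5i, -4, -1-5i] + 5·[0, 5+1i, 2, 5-1i]

Computing element-wise:
Z[0] = 5·(-6) + 5·(0) = -30
Z[1] = 5·(-1+5i) + 5·(5+1i) = 20+30i
Z[2] = 5·(-4) + 5·(2) = -10
Z[3] = 5·(-1-5i) + 5·(5-1i) = 20-30i

DFT(5x + 5y) = 5·X + 5·Y = [-30, 20+30i, -10, 20-30i]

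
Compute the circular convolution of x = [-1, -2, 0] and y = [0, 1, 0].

(x ⊛ y)[n] = Σ(m=0 to 2) x[m] · y[(n-m) mod 3]

Computing each output sample:
(x ⊛ y)[0] = 0
(x ⊛ y)[1] = -1
(x ⊛ y)[2] = -2

x ⊛ y = [0, -1, -2]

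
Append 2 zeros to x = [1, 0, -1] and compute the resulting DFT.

Original 3-point DFT: [0, 1.5000-0.8660i, 1.5000+0.8660i]
Zero-padded 5-point DFT provides frequency interpolation.

DFT_5([x, 0, ...]) = [0, 1.8090+0.5878i, 0.6910-0.9511i, 0.6910+0.9511i, 1.8090-0.5878i]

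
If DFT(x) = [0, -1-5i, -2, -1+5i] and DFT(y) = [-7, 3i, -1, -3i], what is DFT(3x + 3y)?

By linearity: DFT(3x + 3y) = 3·DFT(x) + 3·DFT(y)
= 3·[0, -1-5i, -2, -1+5i] + 3·[-7, 3i, -1, -3i]

Computing element-wise:
Z[0] = 3·(0) + 3·(-7) = -21
Z[1] = 3·(-1-5i) + 3·(3i) = -3-6i
Z[2] = 3·(-2) + 3·(-1) = -9
Z[3] = 3·(-1+5i) + 3·(-3i) = -3+6i

DFT(3x + 3y) = 3·X + 3·Y = [-21, -3-6i, -9, -3+6i]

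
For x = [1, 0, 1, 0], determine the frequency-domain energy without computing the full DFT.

Parseval: Σ|x[n]|² = (1/N)Σ|X[k]|², so Σ|X[k]|² = N·Σ|x[n]|² = 4·2.0000

Σ|X[k]|² = N·Σ|x[n]|² = 4·2.0000 = 8.0000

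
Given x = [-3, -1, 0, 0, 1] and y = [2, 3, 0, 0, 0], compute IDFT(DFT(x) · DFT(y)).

(x ⊛ y)[n] = Σ(m=0 to 4) x[m] · y[(n-m) mod 5]

Computing each output sample:
(x ⊛ y)[0] = -3
(x ⊛ y)[1] = -11
(x ⊛ y)[2] = -3
(x ⊛ y)[3] = 0
(x ⊛ y)[4] = 2

x ⊛ y = [-3, -11, -3, 0, 2]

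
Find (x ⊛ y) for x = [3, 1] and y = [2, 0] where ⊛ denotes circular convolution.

(x ⊛ y)[n] = Σ(m=0 to 1) x[m] · y[(n-m) mod 2]

Computing each output sample:
(x ⊛ y)[0] = 6
(x ⊛ y)[1] = 2

x ⊛ y = [6, 2]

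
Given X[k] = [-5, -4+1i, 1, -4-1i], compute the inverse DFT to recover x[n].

x[n] = (1/4) Σ(k=0 to 3) X[k] · e^(2πikn/4)

Computing each x[n]:
x[0] = -3
x[1] = -2
x[2] = 1
x[3] = -1

x = [-3, -2, 1, -1]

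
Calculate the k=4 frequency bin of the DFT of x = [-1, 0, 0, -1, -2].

X[4] = Σ(n=0 to 4) x[n] · ω_5^(4n) where ω_5 = e^(-2πi/5)
= (-1)·ω_5^0 + (0)·ω_5^4 + (0)·ω_5^8 + (-1)·ω_5^12 + (-2)·ω_5^16

X[4] = -0.8090+2.4899i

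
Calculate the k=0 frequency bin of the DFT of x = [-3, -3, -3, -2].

X[0] = Σ(n=0 to 3) x[n] · ω_4^0 = Σ x[n]
= (-3) + (-3) + (-3) + (-2)

X[0] = -11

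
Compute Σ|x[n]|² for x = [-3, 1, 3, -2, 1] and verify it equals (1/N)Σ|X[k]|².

Time domain:
Σ|x[n]|² = |-3|² + |1|² + |3|² + |-2|² + |1|² = 24.0000

Frequency domain:
(1/5)Σ|X[k]|² = (1/5)(|0|² + |-3.1910-2.9389i|² + |-4.3090+4.7553i|² + |-4.3090-4.7553i|² + |-3.1910+2.9389i|²) = (1/5)·120.0000 = 24.0000

Both sides agree, confirming Parseval's theorem.

Σ|x[n]|² = (1/N)Σ|X[k]|² = 24.0000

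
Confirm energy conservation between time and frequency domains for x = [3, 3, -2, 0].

Time domain:
Σ|x[n]|² = |3|² + |3|² + |-2|² + |0|² = 22.0000

Frequency domain:
(1/4)Σ|X[k]|² = (1/4)(|4|² + |5-3i|² + |-2|² + |5+3i|²) = (1/4)·88.0000 = 22.0000

Both sides agree, confirming Parseval's theorem.

Σ|x[n]|² = (1/N)Σ|X[k]|² = 22.0000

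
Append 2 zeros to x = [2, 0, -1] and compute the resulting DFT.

Original 3-point DFT: [1, 2.5000-0.8660i, 2.5000+0.8660i]
Zero-padded 5-point DFT provides frequency interpolation.

DFT_5([x, 0, ...]) = [1, 2.8090+0.5878i, 1.6910-0.9511i, 1.6910+0.9511i, 2.8090-0.5878i]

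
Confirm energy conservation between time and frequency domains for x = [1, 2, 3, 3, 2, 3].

Time domain:
Σ|x[n]|² = |1|² + |2|² + |3|² + |3|² + |2|² + |3|² = 36.0000

Frequency domain:
(1/6)Σ|X[k]|² = (1/6)(|14|² + |-2|² + |-1.0000+1.7321i|² + |-2|² + |-1.0000-1.7321i|² + |-2|²) = (1/6)·216.0000 = 36.0000

Both sides agree, confirming Parseval's theorem.

Σ|x[n]|² = (1/N)Σ|X[k]|² = 36.0000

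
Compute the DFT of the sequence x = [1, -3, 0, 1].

X[k] = Σ(n=0 to 3) x[n] · ω_4^(nk)
where ω_4 = e^(-2πi/4)

Computing each X[k]:
X[0] = -1
X[1] = 1+4i
X[2] = 3
X[3] = 1-4i

X = [-1, 1+4i, 3, 1-4i]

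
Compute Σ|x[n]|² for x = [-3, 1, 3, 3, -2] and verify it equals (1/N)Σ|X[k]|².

Time domain:
Σ|x[n]|² = |-3|² + |1|² + |3|² + |3|² + |-2|² = 32.0000

Frequency domain:
(1/5)Σ|X[k]|² = (1/5)(|2|² + |-8.1631-2.8532i|² + |-0.3369-1.7634i|² + |-0.3369+1.7634i|² + |-8.1631+2.8532i|²) = (1/5)·160.0000 = 32.0000

Both sides agree, confirming Parseval's theorem.

Σ|x[n]|² = (1/N)Σ|X[k]|² = 32.0000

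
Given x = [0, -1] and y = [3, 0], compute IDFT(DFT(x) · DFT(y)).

(x ⊛ y)[n] = Σ(m=0 to 1) x[m] · y[(n-m) mod 2]

Computing each output sample:
(x ⊛ y)[0] = 0
(x ⊛ y)[1] = -3

x ⊛ y = [0, -3]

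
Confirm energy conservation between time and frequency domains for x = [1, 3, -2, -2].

Time domain:
Σ|x[n]|² = |1|² + |3|² + |-2|² + |-2|² = 18.0000

Frequency domain:
(1/4)Σ|X[k]|² = (1/4)(|0|² + |3-5i|² + |-2|² + |3+5i|²) = (1/4)·72.0000 = 18.0000

Both sides agree, confirming Parseval's theorem.

Σ|x[n]|² = (1/N)Σ|X[k]|² = 18.0000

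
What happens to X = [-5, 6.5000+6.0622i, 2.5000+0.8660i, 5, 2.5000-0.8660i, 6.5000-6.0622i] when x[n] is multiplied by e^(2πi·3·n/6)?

Modulation property: DFT(ω_6^(-3n)·x[n]) = X[(k-3) mod 6], so circularly shift X by 3 positions.

X[k-3] = [5, 2.5000-0.8660i, 6.5000-6.0622i, -5, 6.5000+6.0622i, 2.5000+0.8660i]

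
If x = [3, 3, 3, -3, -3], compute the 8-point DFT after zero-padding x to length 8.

Original 5-point DFT: [3, 3.0000-9.2331i, 3.0000+2.1796i, 3.0000-2.1796i, 3.0000+9.2331i]
Zero-padded 8-point DFT provides frequency interpolation.

DFT_8([x, 0, ...]) = [3, 10.2426-3.0000i, -3-6i, 1.7574+3.0000i, 3, 1.7574-3.0000i, -3+6i, 10.2426+3.0000i]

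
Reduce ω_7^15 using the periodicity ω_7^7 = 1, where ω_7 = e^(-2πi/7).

Since ω_7^7 = 1, powers reduce modulo 7.
15 mod 7 = 1
So ω_7^15 = ω_7^1 = e^(-2πi·1/7)

ω_7^15 = ω_7^1 = 0.6235-0.7818i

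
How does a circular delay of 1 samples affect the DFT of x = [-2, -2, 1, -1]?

Time shift by 1: X_shifted[k] = ω_4^(1k) · X[k]
Shifted x = [-1, -2, -2, 1]

DFT(x[n-1]) = [-4, 1+3i, -2, 1-3i]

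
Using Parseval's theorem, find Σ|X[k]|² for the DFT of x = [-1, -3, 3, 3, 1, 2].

Parseval: Σ|x[n]|² = (1/N)Σ|X[k]|², so Σ|X[k]|² = N·Σ|x[n]|² = 6·33.0000

Σ|X[k]|² = N·Σ|x[n]|² = 6·33.0000 = 198.0000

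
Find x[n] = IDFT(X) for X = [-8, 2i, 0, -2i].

x[n] = (1/4) Σ(k=0 to 3) X[k] · e^(2πikn/4)

Computing each x[n]:
x[0] = -2
x[1] = -3
x[2] = -2
x[3] = -1

x = [-2, -3, -2, -1]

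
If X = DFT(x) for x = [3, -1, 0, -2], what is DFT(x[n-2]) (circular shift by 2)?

Time shift by 2: X_shifted[k] = ω_4^(2k) · X[k]
Shifted x = [0, -2, 3, -1]

DFT(x[n-2]) = [0, -3+1i, 6, -3-1i]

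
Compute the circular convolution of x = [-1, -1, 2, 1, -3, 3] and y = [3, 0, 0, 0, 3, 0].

(x ⊛ y)[n] = Σ(m=0 to 5) x[m] · y[(n-m) mod 6]

Computing each output sample:
(x ⊛ y)[0] = 3
(x ⊛ y)[1] = 0
(x ⊛ y)[2] = -3
(x ⊛ y)[3] = 12
(x ⊛ y)[4] = -12
(x ⊛ y)[5] = 6

x ⊛ y = [3, 0, -3, 12, -12, 6]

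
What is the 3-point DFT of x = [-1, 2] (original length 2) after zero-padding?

Original 2-point DFT: [1, -3]
Zero-padded 3-point DFT provides frequency interpolation.

DFT_3([x, 0, ...]) = [1, -2.0000-1.7321i, -2.0000+1.7321i]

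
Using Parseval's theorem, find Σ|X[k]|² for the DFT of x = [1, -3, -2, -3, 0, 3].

Parseval: Σ|x[n]|² = (1/N)Σ|X[k]|², so Σ|X[k]|² = N·Σ|x[n]|² = 6·32.0000

Σ|X[k]|² = N·Σ|x[n]|² = 6·32.0000 = 192.0000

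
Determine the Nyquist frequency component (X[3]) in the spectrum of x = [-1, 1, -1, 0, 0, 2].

X[3] = Σ(n=0 to 5) x[n] · ω_6^(3n) where ω_6 = e^(-2πi/6)
= (-1)·ω_6^0 + (1)·ω_6^3 + (-1)·ω_6^6 + (0)·ω_6^9 + (0)·ω_6^12 + (2)·ω_6^15

X[3] = -5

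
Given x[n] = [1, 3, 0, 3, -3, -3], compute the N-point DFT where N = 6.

X[k] = Σ(n=0 to 5) x[n] · ω_6^(nk)
where ω_6 = e^(-2πi/6)

Computing each X[k]:
X[0] = 1
X[1] = -0.5000-7.7942i
X[2] = 5.5000-2.5981i
X[3] = -5
X[4] = 5.5000+2.5981i
X[5] = -0.5000+7.7942i

X = [1, -0.5000-7.7942i, 5.5000-2.5981i, -5, 5.5000+2.5981i, -0.5000+7.7942i]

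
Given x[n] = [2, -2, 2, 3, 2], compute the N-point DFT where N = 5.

X[k] = Σ(n=0 to 4) x[n] · ω_5^(nk)
where ω_5 = e^(-2πi/5)

Computing each X[k]:
X[0] = 7
X[1] = -2.0451+4.3920i
X[2] = 3.5451+1.4001i
X[3] = 3.5451-1.4001i
X[4] = -2.0451-4.3920i

X = [7, -2.0451+4.3920i, 3.5451+1.4001i, 3.5451-1.4001i, -2.0451-4.3920i]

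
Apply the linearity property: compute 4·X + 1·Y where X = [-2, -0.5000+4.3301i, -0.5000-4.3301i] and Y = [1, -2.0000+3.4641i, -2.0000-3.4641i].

By linearity: DFT(4x + 1y) = 4·DFT(x) + 1·DFT(y)
= 4·[-2, -0.5000+4.3301i, -0.5000-4.3301i] + 1·[1, -2.0000+3.4641i, -2.0000-3.4641i]

Computing element-wise:
Z[0] = 4·(-2) + 1·(1) = -7
Z[1] = 4·(-0.5000+4.3301i) + 1·(-2.0000+3.4641i) = -4.0000+20.7845i
Z[2] = 4·(-0.5000-4.3301i) + 1·(-2.0000-3.4641i) = -4.0000-20.7845i

DFT(4x + 1y) = 4·X + 1·Y = [-7, -4.0000+20.7845i, -4.0000-20.7845i]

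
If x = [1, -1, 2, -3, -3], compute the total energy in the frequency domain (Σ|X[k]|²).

Parseval: Σ|x[n]|² = (1/N)Σ|X[k]|², so Σ|X[k]|² = N·Σ|x[n]|² = 5·24.0000

Σ|X[k]|² = N·Σ|x[n]|² = 5·24.0000 = 120.0000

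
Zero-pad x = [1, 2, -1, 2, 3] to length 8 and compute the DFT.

Original 5-point DFT: [7, 1.7361+2.7144i, -2.7361-2.2654i, -2.7361+2.2654i, 1.7361-2.7144i]
Zero-padded 8-point DFT provides frequency interpolation.

DFT_8([x, 0, ...]) = [7, -2.0000-1.8284i, 5, -2.0000-3.8284i, -1, -2.0000+3.8284i, 5, -2.0000+1.8284i]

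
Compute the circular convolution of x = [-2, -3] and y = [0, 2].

(x ⊛ y)[n] = Σ(m=0 to 1) x[m] · y[(n-m) mod 2]

Computing each output sample:
(x ⊛ y)[0] = -6
(x ⊛ y)[1] = -4

x ⊛ y = [-6, -4]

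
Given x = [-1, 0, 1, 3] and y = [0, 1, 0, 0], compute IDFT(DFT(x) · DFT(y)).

(x ⊛ y)[n] = Σ(m=0 to 3) x[m] · y[(n-m) mod 4]

Computing each output sample:
(x ⊛ y)[0] = 3
(x ⊛ y)[1] = -1
(x ⊛ y)[2] = 0
(x ⊛ y)[3] = 1

x ⊛ y = [3, -1, 0, 1]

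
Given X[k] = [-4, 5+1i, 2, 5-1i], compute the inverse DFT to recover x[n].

x[n] = (1/4) Σ(k=0 to 3) X[k] · e^(2πikn/4)

Computing each x[n]:
x[0] = 2
x[1] = -2
x[2] = -3
x[3] = -1

x = [2, -2, -3, -1]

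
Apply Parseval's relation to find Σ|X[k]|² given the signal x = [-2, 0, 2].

Parseval: Σ|x[n]|² = (1/N)Σ|X[k]|², so Σ|X[k]|² = N·Σ|x[n]|² = 3·8.0000

Σ|X[k]|² = N·Σ|x[n]|² = 3·8.0000 = 24.0000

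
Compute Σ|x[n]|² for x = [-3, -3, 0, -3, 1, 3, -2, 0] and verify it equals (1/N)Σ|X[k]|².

Time domain:
Σ|x[n]|² = |-3|² + |-3|² + |0|² + |-3|² + |1|² + |3|² + |-2|² + |0|² = 41.0000

Frequency domain:
(1/8)Σ|X[k]|² = (1/8)(|-7|² + |-6.1213+4.3640i|² + |-3i|² + |-1.8787+8.3640i|² + |-1|² + |-1.8787-8.3640i|² + |3i|² + |-6.1213-4.3640i|²) = (1/8)·328.0000 = 41.0000

Both sides agree, confirming Parseval's theorem.

Σ|x[n]|² = (1/N)Σ|X[k]|² = 41.0000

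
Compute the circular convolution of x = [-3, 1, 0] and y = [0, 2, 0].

(x ⊛ y)[n] = Σ(m=0 to 2) x[m] · y[(n-m) mod 3]

Computing each output sample:
(x ⊛ y)[0] = 0
(x ⊛ y)[1] = -6
(x ⊛ y)[2] = 2

x ⊛ y = [0, -6, 2]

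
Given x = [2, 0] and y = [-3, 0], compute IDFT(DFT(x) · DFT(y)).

(x ⊛ y)[n] = Σ(m=0 to 1) x[m] · y[(n-m) mod 2]

Computing each output sample:
(x ⊛ y)[0] = -6
(x ⊛ y)[1] = 0

x ⊛ y = [-6, 0]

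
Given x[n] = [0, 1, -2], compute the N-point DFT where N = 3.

X[k] = Σ(n=0 to 2) x[n] · ω_3^(nk)
where ω_3 = e^(-2πi/3)

Computing each X[k]:
X[0] = -1
X[1] = 0.5000-2.5981i
X[2] = 0.5000+2.5981i

X = [-1, 0.5000-2.5981i, 0.5000+2.5981i]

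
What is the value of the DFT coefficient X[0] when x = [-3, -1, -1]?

X[0] = Σ(n=0 to 2) x[n] · ω_3^0 = Σ x[n]
= (-3) + (-1) + (-1)

X[0] = -5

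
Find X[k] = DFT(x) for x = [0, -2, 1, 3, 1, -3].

X[k] = Σ(n=0 to 5) x[n] · ω_6^(nk)
where ω_6 = e^(-2πi/6)

Computing each X[k]:
X[0] = 0
X[1] = -6.5000-0.8660i
X[2] = 4.5000-0.8660i
X[3] = 4
X[4] = 4.5000+0.8660i
X[5] = -6.5000+0.8660i

X = [0, -6.5000-0.8660i, 4.5000-0.8660i, 4, 4.5000+0.8660i, -6.5000+0.8660i]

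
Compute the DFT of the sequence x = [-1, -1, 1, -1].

X[k] = Σ(n=0 to 3) x[n] · ω_4^(nk)
where ω_4 = e^(-2πi/4)

Computing each X[k]:
X[0] = -2
X[1] = -2
X[2] = 2
X[3] = -2

X = [-2, -2, 2, -2]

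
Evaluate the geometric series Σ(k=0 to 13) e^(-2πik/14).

Sum of all nth roots of unity equals 0 for n > 1 (geometric series with r ≠ 1).

0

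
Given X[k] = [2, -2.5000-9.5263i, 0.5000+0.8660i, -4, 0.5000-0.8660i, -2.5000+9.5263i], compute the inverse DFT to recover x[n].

x[n] = (1/6) Σ(k=0 to 5) X[k] · e^(2πikn/6)

Computing each x[n]:
x[0] = -1
x[1] = 3
x[2] = 3
x[3] = 2
x[4] = -3
x[5] = -2

x = [-1, 3, 3, 2, -3, -2]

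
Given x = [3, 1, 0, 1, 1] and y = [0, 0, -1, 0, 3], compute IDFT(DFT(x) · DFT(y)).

(x ⊛ y)[n] = Σ(m=0 to 4) x[m] · y[(n-m) mod 5]

Computing each output sample:
(x ⊛ y)[0] = 2
(x ⊛ y)[1] = -1
(x ⊛ y)[2] = 0
(x ⊛ y)[3] = 2
(x ⊛ y)[4] = 9

x ⊛ y = [2, -1, 0, 2, 9]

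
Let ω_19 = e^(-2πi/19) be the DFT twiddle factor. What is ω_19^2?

ω_19^2 = e^(-2πi·2/19)
= cos(-2π·2/19) + i·sin(-2π·2/19)
= cos(-4π/19) + i·sin(-4π/19)

ω_19^2 = cos(-4π/19) + i·sin(-4π/19) = 0.7891-0.6142i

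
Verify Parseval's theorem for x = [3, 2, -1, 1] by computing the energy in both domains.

Time domain:
Σ|x[n]|² = |3|² + |2|² + |-1|² + |1|² = 15.0000

Frequency domain:
(1/4)Σ|X[k]|² = (1/4)(|5|² + |4-1i|² + |-1|² + |4+1i|²) = (1/4)·60.0000 = 15.0000

Both sides agree, confirming Parseval's theorem.

Σ|x[n]|² = (1/N)Σ|X[k]|² = 15.0000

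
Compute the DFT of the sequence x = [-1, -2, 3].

X[k] = Σ(n=0 to 2) x[n] · ω_3^(nk)
where ω_3 = e^(-2πi/3)

Computing each X[k]:
X[0] = 0
X[1] = -1.5000+4.3301i
X[2] = -1.5000-4.3301i

X = [0, -1.5000+4.3301i, -1.5000-4.3301i]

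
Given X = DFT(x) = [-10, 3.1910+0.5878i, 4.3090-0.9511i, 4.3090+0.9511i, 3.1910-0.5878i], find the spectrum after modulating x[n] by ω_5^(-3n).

Modulation property: DFT(ω_5^(-3n)·x[n]) = X[(k-3) mod 5], so circularly shift X by 3 positions.

X[k-3] = [4.3090-0.9511i, 4.3090+0.9511i, 3.1910-0.5878i, -10, 3.1910+0.5878i]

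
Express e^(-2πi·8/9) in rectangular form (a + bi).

ω_9^8 = e^(-2πi·8/9)
= cos(-2π·8/9) + i·sin(-2π·8/9)
= cos(-16π/9) + i·sin(-16π/9)

ω_9^8 = cos(-16π/9) + i·sin(-16π/9) = 0.7660+0.6428i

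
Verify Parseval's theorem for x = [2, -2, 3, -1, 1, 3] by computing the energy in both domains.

Time domain:
Σ|x[n]|² = |2|² + |-2|² + |3|² + |-1|² + |1|² + |3|² = 28.0000

Frequency domain:
(1/6)Σ|X[k]|² = (1/6)(|6|² + |1.5000+2.5981i|² + |-1.5000+6.0622i|² + |6|² + |-1.5000-6.0622i|² + |1.5000-2.5981i|²) = (1/6)·168.0000 = 28.0000

Both sides agree, confirming Parseval's theorem.

Σ|x[n]|² = (1/N)Σ|X[k]|² = 28.0000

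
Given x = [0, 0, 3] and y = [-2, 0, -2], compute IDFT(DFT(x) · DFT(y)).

(x ⊛ y)[n] = Σ(m=0 to 2) x[m] · y[(n-m) mod 3]

Computing each output sample:
(x ⊛ y)[0] = 0
(x ⊛ y)[1] = -6
(x ⊛ y)[2] = -6

x ⊛ y = [0, -6, -6]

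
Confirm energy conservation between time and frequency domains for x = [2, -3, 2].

Time domain:
Σ|x[n]|² = |2|² + |-3|² + |2|² = 17.0000

Frequency domain:
(1/3)Σ|X[k]|² = (1/3)(|1|² + |2.5000+4.3301i|² + |2.5000-4.3301i|²) = (1/3)·51.0000 = 17.0000

Both sides agree, confirming Parseval's theorem.

Σ|x[n]|² = (1/N)Σ|X[k]|² = 17.0000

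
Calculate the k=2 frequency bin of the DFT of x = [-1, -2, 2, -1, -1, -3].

X[2] = Σ(n=0 to 5) x[n] · ω_6^(2n) where ω_6 = e^(-2πi/6)
= (-1)·ω_6^0 + (-2)·ω_6^2 + (2)·ω_6^4 + (-1)·ω_6^6 + (-1)·ω_6^8 + (-3)·ω_6^10

X[2] = 1.7321i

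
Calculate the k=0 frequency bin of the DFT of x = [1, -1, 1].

X[0] = Σ(n=0 to 2) x[n] · ω_3^0 = Σ x[n]
= (1) + (-1) + (1)

X[0] = 1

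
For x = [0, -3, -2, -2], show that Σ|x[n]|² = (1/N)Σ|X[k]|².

Time domain:
Σ|x[n]|² = |0|² + |-3|² + |-2|² + |-2|² = 17.0000

Frequency domain:
(1/4)Σ|X[k]|² = (1/4)(|-7|² + |2+1i|² + |3|² + |2-1i|²) = (1/4)·68.0000 = 17.0000

Both sides agree, confirming Parseval's theorem.

Σ|x[n]|² = (1/N)Σ|X[k]|² = 17.0000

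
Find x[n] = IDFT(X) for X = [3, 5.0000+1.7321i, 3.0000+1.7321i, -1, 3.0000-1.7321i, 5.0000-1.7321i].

x[n] = (1/6) Σ(k=0 to 5) X[k] · e^(2πikn/6)

Computing each x[n]:
x[0] = 3
x[1] = 0
x[2] = -1
x[3] = 0
x[4] = -1
x[5] = 2

x = [3, 0, -1, 0, -1, 2]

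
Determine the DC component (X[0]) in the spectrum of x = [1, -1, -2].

X[0] = Σ(n=0 to 2) x[n] · ω_3^0 = Σ x[n]
= (1) + (-1) + (-2)

X[0] = -2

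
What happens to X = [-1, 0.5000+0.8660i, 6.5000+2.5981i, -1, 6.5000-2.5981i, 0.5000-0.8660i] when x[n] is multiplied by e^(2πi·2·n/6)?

Modulation property: DFT(ω_6^(-2n)·x[n]) = X[(k-2) mod 6], so circularly shift X by 2 positions.

X[k-2] = [6.5000-2.5981i, 0.5000-0.8660i, -1, 0.5000+0.8660i, 6.5000+2.5981i, -1]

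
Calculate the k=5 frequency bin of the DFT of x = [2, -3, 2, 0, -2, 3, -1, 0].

X[5] = Σ(n=0 to 7) x[n] · ω_8^(5n) where ω_8 = e^(-2πi/8)
= (2)·ω_8^0 + (-3)·ω_8^5 + (2)·ω_8^10 + (0)·ω_8^15 + (-2)·ω_8^20 + (3)·ω_8^25 + (-1)·ω_8^30 + (0)·ω_8^35

X[5] = 8.2426-7.2426i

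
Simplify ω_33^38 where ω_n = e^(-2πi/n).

Since ω_33^33 = 1, powers reduce modulo 33.
38 mod 33 = 5
So ω_33^38 = ω_33^5 = e^(-2πi·5/33)

ω_33^38 = ω_33^5 = 0.5801-0.8146i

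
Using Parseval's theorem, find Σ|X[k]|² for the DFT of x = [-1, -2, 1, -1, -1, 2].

Parseval: Σ|x[n]|² = (1/N)Σ|X[k]|², so Σ|X[k]|² = N·Σ|x[n]|² = 6·12.0000

Σ|X[k]|² = N·Σ|x[n]|² = 6·12.0000 = 72.0000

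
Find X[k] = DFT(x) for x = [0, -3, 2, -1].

X[k] = Σ(n=0 to 3) x[n] · ω_4^(nk)
where ω_4 = e^(-2πi/4)

Computing each X[k]:
X[0] = -2
X[1] = -2+2i
X[2] = 6
X[3] = -2-2i

X = [-2, -2+2i, 6, -2-2i]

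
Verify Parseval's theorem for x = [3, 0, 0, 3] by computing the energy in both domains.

Time domain:
Σ|x[n]|² = |3|² + |0|² + |0|² + |3|² = 18.0000

Frequency domain:
(1/4)Σ|X[k]|² = (1/4)(|6|² + |3+3i|² + |0|² + |3-3i|²) = (1/4)·72.0000 = 18.0000

Both sides agree, confirming Parseval's theorem.

Σ|x[n]|² = (1/N)Σ|X[k]|² = 18.0000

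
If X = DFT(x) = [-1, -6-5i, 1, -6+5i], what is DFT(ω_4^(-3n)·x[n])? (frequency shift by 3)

Modulation property: DFT(ω_4^(-3n)·x[n]) = X[(k-3) mod 4], so circularly shift X by 3 positions.

X[k-3] = [-6-5i, 1, -6+5i, -1]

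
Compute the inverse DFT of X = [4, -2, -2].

x[n] = (1/3) Σ(k=0 to 2) X[k] · e^(2πikn/3)

Computing each x[n]:
x[0] = 0
x[1] = 2
x[2] = 2

x = [0, 2, 2]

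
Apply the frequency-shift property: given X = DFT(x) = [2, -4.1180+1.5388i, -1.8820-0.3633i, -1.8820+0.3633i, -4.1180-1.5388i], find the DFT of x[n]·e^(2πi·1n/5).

Modulation property: DFT(ω_5^(-1n)·x[n]) = X[(k-1) mod 5], so circularly shift X by 1 positions.

X[k-1] = [-4.1180-1.5388i, 2, -4.1180+1.5388i, -1.8820-0.3633i, -1.8820+0.3633i]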